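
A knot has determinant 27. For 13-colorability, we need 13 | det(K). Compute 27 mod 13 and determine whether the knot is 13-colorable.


Step 1: A knot is p-colorable if and only if p divides its determinant.
Step 2: Compute 27 mod 13.
27 = 2 * 13 + 1
Step 3: 27 mod 13 = 1
Step 4: The knot is 13-colorable: no

1


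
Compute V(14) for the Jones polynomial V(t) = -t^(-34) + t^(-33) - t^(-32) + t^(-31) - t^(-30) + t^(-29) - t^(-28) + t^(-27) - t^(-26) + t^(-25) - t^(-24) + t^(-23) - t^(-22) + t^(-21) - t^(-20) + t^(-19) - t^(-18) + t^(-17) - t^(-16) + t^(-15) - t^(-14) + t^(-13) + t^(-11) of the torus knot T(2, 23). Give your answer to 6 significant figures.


Substituting t = 14 into V(t) = -t^(-34) + t^(-33) - t^(-32) + t^(-31) - t^(-30) + t^(-29) - t^(-28) + t^(-27) - t^(-26) + t^(-25) - t^(-24) + t^(-23) - t^(-22) + t^(-21) - t^(-20) + t^(-19) - t^(-18) + t^(-17) - t^(-16) + t^(-15) - t^(-14) + t^(-13) + t^(-11):
  (-)t^(-34) = -1.07559e-39
  (+)t^(-33) = 1.50583e-38
  (-)t^(-32) = -2.10816e-37
  (+)t^(-31) = 2.95142e-36
  (-)t^(-30) = -4.13199e-35
  (+)t^(-29) = 5.78478e-34
  (-)t^(-28) = -8.09869e-33
  (+)t^(-27) = 1.13382e-31
  (-)t^(-26) = -1.58734e-30
  (+)t^(-25) = 2.22228e-29
  (-)t^(-24) = -3.11119e-28
  (+)t^(-23) = 4.35567e-27
  (-)t^(-22) = -6.09794e-26
  (+)t^(-21) = 8.53712e-25
  (-)t^(-20) = -1.1952e-23
  (+)t^(-19) = 1.67327e-22
  (-)t^(-18) = -2.34258e-21
  (+)t^(-17) = 3.27962e-20
  (-)t^(-16) = -4.59147e-19
  (+)t^(-15) = 6.42805e-18
  (-)t^(-14) = -8.99927e-17
  (+)t^(-13) = 1.2599e-15
  (+)t^(-11) = 2.4694e-13
Sum = (-1.07559e-39) + (1.50583e-38) + (-2.10816e-37) + (2.95142e-36) + (-4.13199e-35) + (5.78478e-34) + (-8.09869e-33) + (1.13382e-31) + (-1.58734e-30) + (2.22228e-29) + (-3.11119e-28) + (4.35567e-27) + (-6.09794e-26) + (8.53712e-25) + (-1.1952e-23) + (1.67327e-22) + (-2.34258e-21) + (3.27962e-20) + (-4.59147e-19) + (6.42805e-18) + (-8.99927e-17) + (1.2599e-15) + (2.4694e-13)
= 2.481159983e-13
Rounded to 6 significant figures: 2.48116e-13

2.48116e-13


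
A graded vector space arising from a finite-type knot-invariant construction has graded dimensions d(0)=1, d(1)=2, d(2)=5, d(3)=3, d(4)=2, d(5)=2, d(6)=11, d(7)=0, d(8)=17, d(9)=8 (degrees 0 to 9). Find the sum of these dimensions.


Total dimension = d(0) + d(1) + ... + d(9)
= 1 + 2 + 5 + 3 + 2 + 2 + 11 + 0 + 17 + 8
= 51

51


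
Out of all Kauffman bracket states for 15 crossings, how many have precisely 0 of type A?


We choose which 0 of 15 crossings get A-smoothings.
C(15, 0) = 15! / (0! * 15!)
= 1

1


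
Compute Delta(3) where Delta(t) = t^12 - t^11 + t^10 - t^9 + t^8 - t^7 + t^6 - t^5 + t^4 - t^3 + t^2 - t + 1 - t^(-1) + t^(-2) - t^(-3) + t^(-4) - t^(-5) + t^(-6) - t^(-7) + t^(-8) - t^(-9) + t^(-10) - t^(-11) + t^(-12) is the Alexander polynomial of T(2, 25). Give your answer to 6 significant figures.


Substituting t = 3 into Delta(t) = t^12 - t^11 + t^10 - t^9 + t^8 - t^7 + t^6 - t^5 + t^4 - t^3 + t^2 - t + 1 - t^(-1) + t^(-2) - t^(-3) + t^(-4) - t^(-5) + t^(-6) - t^(-7) + t^(-8) - t^(-9) + t^(-10) - t^(-11) + t^(-12):
Term values: (531441) + (-177147) + (59049) + (-19683) + (6561) + (-2187) + (729) + (-243) + (81) + (-27) + (9) + (-3) + (1) + (-0.333333) + (0.111111) + (-0.037037) + (0.0123457) + (-0.00411523) + (0.00137174) + (-0.000457247) + (0.000152416) + (-5.08053e-05) + (1.69351e-05) + (-5.64503e-06) + (1.88168e-06)
Sum = 398580.75
Rounded to 6 significant figures: 398581

398581


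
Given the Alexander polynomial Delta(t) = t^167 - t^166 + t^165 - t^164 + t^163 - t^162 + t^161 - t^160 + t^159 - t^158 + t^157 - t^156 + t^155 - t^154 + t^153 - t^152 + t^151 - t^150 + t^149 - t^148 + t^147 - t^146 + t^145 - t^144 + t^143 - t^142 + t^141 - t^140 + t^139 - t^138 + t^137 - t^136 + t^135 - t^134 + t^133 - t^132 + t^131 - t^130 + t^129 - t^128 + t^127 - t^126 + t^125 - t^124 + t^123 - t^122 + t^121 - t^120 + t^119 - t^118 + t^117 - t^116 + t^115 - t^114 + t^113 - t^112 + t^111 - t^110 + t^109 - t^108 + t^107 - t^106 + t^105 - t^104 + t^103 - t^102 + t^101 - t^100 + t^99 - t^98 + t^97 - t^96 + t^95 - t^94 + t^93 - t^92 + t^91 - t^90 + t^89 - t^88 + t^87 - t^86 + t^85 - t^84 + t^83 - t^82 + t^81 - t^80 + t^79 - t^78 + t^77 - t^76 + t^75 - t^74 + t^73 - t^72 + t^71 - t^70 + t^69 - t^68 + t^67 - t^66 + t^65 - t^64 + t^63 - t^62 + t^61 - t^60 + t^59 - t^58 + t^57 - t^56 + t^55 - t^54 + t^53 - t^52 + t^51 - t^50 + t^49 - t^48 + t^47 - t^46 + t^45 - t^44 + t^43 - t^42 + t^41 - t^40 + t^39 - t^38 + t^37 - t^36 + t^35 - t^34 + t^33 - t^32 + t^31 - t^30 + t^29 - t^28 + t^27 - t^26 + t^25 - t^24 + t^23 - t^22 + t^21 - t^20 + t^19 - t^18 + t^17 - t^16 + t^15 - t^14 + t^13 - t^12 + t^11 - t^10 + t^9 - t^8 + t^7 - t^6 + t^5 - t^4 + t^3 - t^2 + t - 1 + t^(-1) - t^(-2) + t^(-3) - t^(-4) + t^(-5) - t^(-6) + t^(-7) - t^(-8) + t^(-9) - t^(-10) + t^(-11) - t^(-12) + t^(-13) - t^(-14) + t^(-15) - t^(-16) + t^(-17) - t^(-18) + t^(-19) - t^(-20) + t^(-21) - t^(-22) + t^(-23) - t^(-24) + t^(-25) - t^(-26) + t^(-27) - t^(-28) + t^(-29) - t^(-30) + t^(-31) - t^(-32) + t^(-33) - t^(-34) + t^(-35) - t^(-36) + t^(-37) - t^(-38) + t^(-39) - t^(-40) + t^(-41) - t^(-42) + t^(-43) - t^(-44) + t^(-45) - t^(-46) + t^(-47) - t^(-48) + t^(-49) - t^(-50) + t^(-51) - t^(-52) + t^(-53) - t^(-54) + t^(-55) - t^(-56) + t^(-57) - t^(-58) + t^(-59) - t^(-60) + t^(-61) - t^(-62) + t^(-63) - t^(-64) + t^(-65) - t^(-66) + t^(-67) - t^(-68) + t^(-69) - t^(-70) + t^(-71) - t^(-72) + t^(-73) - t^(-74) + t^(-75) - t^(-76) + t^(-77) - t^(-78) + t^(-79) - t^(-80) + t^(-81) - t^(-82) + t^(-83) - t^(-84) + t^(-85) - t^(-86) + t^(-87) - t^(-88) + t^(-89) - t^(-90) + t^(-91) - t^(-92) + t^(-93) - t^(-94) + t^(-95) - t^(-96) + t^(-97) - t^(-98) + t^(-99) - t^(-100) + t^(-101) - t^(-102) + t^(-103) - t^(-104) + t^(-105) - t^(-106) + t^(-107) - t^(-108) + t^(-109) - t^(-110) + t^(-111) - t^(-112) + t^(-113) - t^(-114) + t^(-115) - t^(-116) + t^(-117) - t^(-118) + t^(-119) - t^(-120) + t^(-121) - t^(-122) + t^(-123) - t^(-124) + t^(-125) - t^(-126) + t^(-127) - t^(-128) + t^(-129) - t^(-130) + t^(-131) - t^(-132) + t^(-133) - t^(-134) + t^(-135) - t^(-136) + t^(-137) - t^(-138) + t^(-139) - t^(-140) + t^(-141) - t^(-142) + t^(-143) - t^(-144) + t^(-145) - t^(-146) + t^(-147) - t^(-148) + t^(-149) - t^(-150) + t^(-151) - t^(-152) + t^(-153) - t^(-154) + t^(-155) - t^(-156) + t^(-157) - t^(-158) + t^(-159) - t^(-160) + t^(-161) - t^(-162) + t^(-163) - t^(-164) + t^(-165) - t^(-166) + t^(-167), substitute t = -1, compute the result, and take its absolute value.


Step 1: The polynomial has 335 terms with alternating signs, exponents from 167 down to -167.
Step 2: Substitute t = -1. The i-th term has coefficient (-1)^i and exponent (m-i),
  so its value is (-1)^i * (-1)^(m-i) = (-1)^m = -1 for every i.
Step 3: All 335 terms equal -1, so Delta(-1) = 335 * (-1) = -335
Step 4: |Delta(-1)| = 335

335


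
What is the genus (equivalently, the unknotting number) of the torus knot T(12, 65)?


For a torus knot T(p,q), both the unknotting number and genus equal (p-1)(q-1)/2.
= (12-1)(65-1)/2
= 11*64/2
= 704/2 = 352

352


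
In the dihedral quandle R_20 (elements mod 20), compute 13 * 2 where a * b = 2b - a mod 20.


13 * 2 = 2*2 - 13 mod 20
= 4 - 13 mod 20
= -9 mod 20 = 11

11


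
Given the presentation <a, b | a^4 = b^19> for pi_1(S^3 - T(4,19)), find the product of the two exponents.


The relation is a^4 = b^19.
Product of exponents = 4 * 19
= 76

76


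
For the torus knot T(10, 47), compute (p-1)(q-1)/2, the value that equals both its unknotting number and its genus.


For a torus knot T(p,q), both the unknotting number and genus equal (p-1)(q-1)/2.
= (10-1)(47-1)/2
= 9*46/2
= 414/2 = 207

207


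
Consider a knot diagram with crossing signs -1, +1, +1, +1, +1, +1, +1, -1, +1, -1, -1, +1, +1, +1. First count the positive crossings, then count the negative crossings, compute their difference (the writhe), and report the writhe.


Step 1: Count positive crossings (+1).
Positive crossings: 10
Step 2: Count negative crossings (-1).
Negative crossings: 4
Step 3: Writhe = (positive) - (negative)
w = 10 - 4 = 6
Step 4: |w| = 6, and w is positive

6


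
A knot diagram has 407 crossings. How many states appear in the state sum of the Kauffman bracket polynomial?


Each crossing contributes 2 choices (A-smoothing or B-smoothing).
Total states = 2^407 = 330527984395124299475957654016385519914202341482140609642324397637202895618155672912594605219857642423795606012511679152128

330527984395124299475957654016385519914202341482140609642324397637202895618155672912594605219857642423795606012511679152128


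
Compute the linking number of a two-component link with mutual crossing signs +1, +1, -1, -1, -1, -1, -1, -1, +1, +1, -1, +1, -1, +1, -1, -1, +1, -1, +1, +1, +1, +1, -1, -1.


Step 1: Count positive crossings: 11
Step 2: Count negative crossings: 13
Step 3: Sum of signs = 11 - 13 = -2
Step 4: Linking number = sum/2 = -2/2 = -1

-1


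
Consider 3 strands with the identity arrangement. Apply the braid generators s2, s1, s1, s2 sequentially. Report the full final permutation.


Starting with identity [1, 2, 3].
Apply generators in sequence:
  After s2: [1, 3, 2]
  After s1: [3, 1, 2]
  After s1: [1, 3, 2]
  After s2: [1, 2, 3]
Final permutation: [1, 2, 3]

[1, 2, 3]


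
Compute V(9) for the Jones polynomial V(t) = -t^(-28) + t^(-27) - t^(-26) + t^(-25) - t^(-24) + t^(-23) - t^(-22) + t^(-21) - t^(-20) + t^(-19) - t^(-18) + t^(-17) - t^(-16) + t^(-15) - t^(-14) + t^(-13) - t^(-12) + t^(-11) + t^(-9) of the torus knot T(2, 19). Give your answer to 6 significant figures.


Substituting t = 9 into V(t) = -t^(-28) + t^(-27) - t^(-26) + t^(-25) - t^(-24) + t^(-23) - t^(-22) + t^(-21) - t^(-20) + t^(-19) - t^(-18) + t^(-17) - t^(-16) + t^(-15) - t^(-14) + t^(-13) - t^(-12) + t^(-11) + t^(-9):
  (-)t^(-28) = -1.91078e-27
  (+)t^(-27) = 1.7197e-26
  (-)t^(-26) = -1.54773e-25
  (+)t^(-25) = 1.39296e-24
  (-)t^(-24) = -1.25366e-23
  (+)t^(-23) = 1.12829e-22
  (-)t^(-22) = -1.01546e-21
  (+)t^(-21) = 9.13918e-21
  (-)t^(-20) = -8.22526e-20
  (+)t^(-19) = 7.40274e-19
  (-)t^(-18) = -6.66246e-18
  (+)t^(-17) = 5.99622e-17
  (-)t^(-16) = -5.3966e-16
  (+)t^(-15) = 4.85694e-15
  (-)t^(-14) = -4.37124e-14
  (+)t^(-13) = 3.93412e-13
  (-)t^(-12) = -3.54071e-12
  (+)t^(-11) = 3.18664e-11
  (+)t^(-9) = 2.58117e-09
Sum = (-1.91078e-27) + (1.7197e-26) + (-1.54773e-25) + (1.39296e-24) + (-1.25366e-23) + (1.12829e-22) + (-1.01546e-21) + (9.13918e-21) + (-8.22526e-20) + (7.40274e-19) + (-6.66246e-18) + (5.99622e-17) + (-5.3966e-16) + (4.85694e-15) + (-4.37124e-14) + (3.93412e-13) + (-3.54071e-12) + (3.18664e-11) + (2.58117e-09)
= 2.609854512e-09
Rounded to 6 significant figures: 2.60985e-09

2.60985e-09


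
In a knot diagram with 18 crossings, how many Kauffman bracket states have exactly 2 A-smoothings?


We choose which 2 of 18 crossings get A-smoothings.
C(18, 2) = 18! / (2! * 16!)
= 153

153


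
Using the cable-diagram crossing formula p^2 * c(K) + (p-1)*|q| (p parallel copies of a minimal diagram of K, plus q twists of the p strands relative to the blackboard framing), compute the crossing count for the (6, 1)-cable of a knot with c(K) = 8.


Step 1: Each of the c(K) crossings of the companion diagram becomes p*p = p^2 crossings among the p parallel strands, and each of the |q| twists s_1 s_2 ... s_(p-1) adds (p-1) crossings.
  Crossings = p^2 * c(K) + (p-1)*|q|
Step 2: = 6^2 * 8 + (6-1)*1
Step 3: = 36*8 + 5*1
Step 4: = 288 + 5 = 293

293


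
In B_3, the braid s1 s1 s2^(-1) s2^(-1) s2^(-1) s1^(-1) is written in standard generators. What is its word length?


The word length counts the number of generators (including inverses).
Listing each generator: s1, s1, s2^(-1), s2^(-1), s2^(-1), s1^(-1)
There are 6 generators in this braid word.

6


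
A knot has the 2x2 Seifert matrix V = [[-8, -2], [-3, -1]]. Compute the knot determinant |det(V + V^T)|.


Step 1: Form V + V^T where V = [[-8, -2], [-3, -1]]
  V^T = [[-8, -3], [-2, -1]]
  V + V^T = [[-16, -5], [-5, -2]]
Step 2: det(V + V^T) = (-16)*(-2) - (-5)*(-5)
  = 32 - 25 = 7
Step 3: Knot determinant = |det(V + V^T)| = |7| = 7

7


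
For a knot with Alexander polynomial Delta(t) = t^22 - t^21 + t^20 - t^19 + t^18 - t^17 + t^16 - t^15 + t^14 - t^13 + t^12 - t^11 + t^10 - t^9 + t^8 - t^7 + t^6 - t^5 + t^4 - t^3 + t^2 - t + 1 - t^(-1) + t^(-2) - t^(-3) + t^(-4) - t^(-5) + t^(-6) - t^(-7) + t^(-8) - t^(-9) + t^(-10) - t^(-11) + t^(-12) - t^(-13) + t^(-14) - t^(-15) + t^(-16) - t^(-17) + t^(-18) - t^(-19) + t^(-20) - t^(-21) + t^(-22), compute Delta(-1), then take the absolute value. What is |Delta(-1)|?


Step 1: The polynomial has 45 terms with alternating signs, exponents from 22 down to -22.
Step 2: Substitute t = -1. The i-th term has coefficient (-1)^i and exponent (m-i),
  so its value is (-1)^i * (-1)^(m-i) = (-1)^m = 1 for every i.
Step 3: All 45 terms equal 1, so Delta(-1) = 45 * (1) = 45
Step 4: |Delta(-1)| = 45

45


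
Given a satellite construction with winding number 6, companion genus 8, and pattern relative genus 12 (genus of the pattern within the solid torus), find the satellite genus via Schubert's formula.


Schubert: g(satellite) = g_rel(pattern) + |winding| * g(companion),
where g_rel(pattern) is the genus of the pattern relative to the solid torus.
= 12 + 6 * 8
= 12 + 48 = 60

60


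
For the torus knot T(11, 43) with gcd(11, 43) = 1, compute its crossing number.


For a torus knot T(p, q) with gcd(p,q)=1,
the crossing number is min(p*(q-1), q*(p-1)).
p*(q-1) = 11*42 = 462
q*(p-1) = 43*10 = 430
min(462, 430) = 430

430


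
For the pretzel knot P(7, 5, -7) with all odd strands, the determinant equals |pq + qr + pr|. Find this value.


Step 1: Compute pq + qr + pr.
pq = 7*5 = 35
qr = 5*(-7) = -35
pr = 7*(-7) = -49
pq + qr + pr = 35 + (-35) + (-49) = -49
Step 2: Take absolute value.
det(P(7,5,-7)) = |-49| = 49

49


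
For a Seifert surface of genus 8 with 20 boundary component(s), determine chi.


chi = 2 - 2g - b
= 2 - 2*8 - 20
= 2 - 16 - 20 = -34

-34


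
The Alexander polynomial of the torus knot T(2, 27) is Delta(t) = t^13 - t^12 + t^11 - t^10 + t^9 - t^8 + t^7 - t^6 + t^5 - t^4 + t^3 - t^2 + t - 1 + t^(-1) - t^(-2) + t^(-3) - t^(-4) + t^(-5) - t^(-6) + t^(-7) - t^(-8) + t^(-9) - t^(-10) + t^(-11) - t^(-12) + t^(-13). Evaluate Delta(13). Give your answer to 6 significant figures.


Substituting t = 13 into Delta(t) = t^13 - t^12 + t^11 - t^10 + t^9 - t^8 + t^7 - t^6 + t^5 - t^4 + t^3 - t^2 + t - 1 + t^(-1) - t^(-2) + t^(-3) - t^(-4) + t^(-5) - t^(-6) + t^(-7) - t^(-8) + t^(-9) - t^(-10) + t^(-11) - t^(-12) + t^(-13):
Term values: (302875106592253) + (-23298085122481) + (1792160394037) + (-137858491849) + (10604499373) + (-815730721) + (62748517) + (-4826809) + (371293) + (-28561) + (2197) + (-169) + (13) + (-1) + (0.0769231) + (-0.00591716) + (0.000455166) + (-3.50128e-05) + (2.69329e-06) + (-2.07176e-07) + (1.59366e-08) + (-1.22589e-09) + (9.42996e-11) + (-7.25382e-12) + (5.57986e-13) + (-4.2922e-14) + (3.30169e-15)
Sum = 2.812411704e+14
Rounded to 6 significant figures: 2.81241e+14

2.81241e+14


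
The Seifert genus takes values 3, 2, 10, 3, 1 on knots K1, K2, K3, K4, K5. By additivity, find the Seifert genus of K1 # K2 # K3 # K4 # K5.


The Seifert genus is additive under connected sum.
Seifert genus(K1 # K2 # K3 # K4 # K5) = (3) + (2) + (10) + (3) + (1)
= 19

19


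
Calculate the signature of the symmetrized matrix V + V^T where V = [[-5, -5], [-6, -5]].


Step 1: V + V^T = [[-10, -11], [-11, -10]]
Step 2: trace = -20, det = -21
Step 3: Discriminant = (-20)^2 - 4*(-21) = 484
Step 4: Eigenvalues: 1, -21
Step 5: Signature = (# positive eigenvalues) - (# negative eigenvalues) = 0

0


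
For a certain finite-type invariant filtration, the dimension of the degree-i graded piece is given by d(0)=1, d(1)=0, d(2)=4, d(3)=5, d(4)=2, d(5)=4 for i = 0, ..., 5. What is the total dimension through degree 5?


Total dimension = d(0) + d(1) + ... + d(5)
= 1 + 0 + 4 + 5 + 2 + 4
= 16

16


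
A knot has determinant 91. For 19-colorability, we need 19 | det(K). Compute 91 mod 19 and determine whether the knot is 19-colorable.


Step 1: A knot is p-colorable if and only if p divides its determinant.
Step 2: Compute 91 mod 19.
91 = 4 * 19 + 15
Step 3: 91 mod 19 = 15
Step 4: The knot is 19-colorable: no

15


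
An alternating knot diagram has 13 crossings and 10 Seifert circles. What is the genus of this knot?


For alternating knots, g = (c - s + 1)/2.
= (13 - 10 + 1)/2
= 4/2 = 2

2


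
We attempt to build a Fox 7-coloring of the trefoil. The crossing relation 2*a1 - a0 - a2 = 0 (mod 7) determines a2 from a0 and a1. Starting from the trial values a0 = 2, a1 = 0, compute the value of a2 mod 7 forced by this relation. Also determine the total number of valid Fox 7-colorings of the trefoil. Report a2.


Step 1: Apply the given crossing relation 2*a1 - a0 - a2 = 0 (mod 7).
  a2 = 2*a1 - a0 mod 7
  a2 = 2*0 - 2 mod 7
  a2 = 0 - 2 mod 7
  a2 = -2 mod 7 = 5
Step 2: The trefoil has determinant 3.
  Number of Fox p-colorings (p prime) is p^2 if p = 3, else p.
  Since 7 does not divide 3, only trivial (constant) colorings exist.
  (So the trial a0 = 2, a1 = 0 with a0 != a1 does NOT extend to a valid coloring of the whole trefoil: the other two crossing relations require 3*(a1 - a0) = 0 (mod 7), which fails.)
  Total colorings = 7
Step 3: a2 = 5, total Fox 7-colorings = 7

5


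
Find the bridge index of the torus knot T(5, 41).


The bridge number of T(p,q) is min(p,q).
min(5, 41) = 5

5


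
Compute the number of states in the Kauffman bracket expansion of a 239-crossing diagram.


Each crossing contributes 2 choices (A-smoothing or B-smoothing).
Total states = 2^239 = 883423532389192164791648750371459257913741948437809479060803100646309888

883423532389192164791648750371459257913741948437809479060803100646309888


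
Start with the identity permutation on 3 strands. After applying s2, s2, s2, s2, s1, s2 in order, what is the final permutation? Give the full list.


Starting with identity [1, 2, 3].
Apply generators in sequence:
  After s2: [1, 3, 2]
  After s2: [1, 2, 3]
  After s2: [1, 3, 2]
  After s2: [1, 2, 3]
  After s1: [2, 1, 3]
  After s2: [2, 3, 1]
Final permutation: [2, 3, 1]

[2, 3, 1]


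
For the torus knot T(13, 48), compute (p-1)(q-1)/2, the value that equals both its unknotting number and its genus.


For a torus knot T(p,q), both the unknotting number and genus equal (p-1)(q-1)/2.
= (13-1)(48-1)/2
= 12*47/2
= 564/2 = 282

282


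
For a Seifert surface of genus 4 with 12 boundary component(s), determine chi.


chi = 2 - 2g - b
= 2 - 2*4 - 12
= 2 - 8 - 12 = -18

-18


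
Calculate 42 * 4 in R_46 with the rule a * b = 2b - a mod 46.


42 * 4 = 2*4 - 42 mod 46
= 8 - 42 mod 46
= -34 mod 46 = 12

12


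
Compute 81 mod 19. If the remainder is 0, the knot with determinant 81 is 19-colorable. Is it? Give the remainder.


Step 1: A knot is p-colorable if and only if p divides its determinant.
Step 2: Compute 81 mod 19.
81 = 4 * 19 + 5
Step 3: 81 mod 19 = 5
Step 4: The knot is 19-colorable: no

5


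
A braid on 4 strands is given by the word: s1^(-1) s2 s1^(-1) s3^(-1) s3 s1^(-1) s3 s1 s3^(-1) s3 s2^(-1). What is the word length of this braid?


The word length counts the number of generators (including inverses).
Listing each generator: s1^(-1), s2, s1^(-1), s3^(-1), s3, s1^(-1), s3, s1, s3^(-1), s3, s2^(-1)
There are 11 generators in this braid word.

11


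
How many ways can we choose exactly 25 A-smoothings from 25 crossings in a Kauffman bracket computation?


We choose which 25 of 25 crossings get A-smoothings.
C(25, 25) = 25! / (25! * 0!)
= 1

1


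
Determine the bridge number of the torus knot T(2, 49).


The bridge number of T(p,q) is min(p,q).
min(2, 49) = 2

2


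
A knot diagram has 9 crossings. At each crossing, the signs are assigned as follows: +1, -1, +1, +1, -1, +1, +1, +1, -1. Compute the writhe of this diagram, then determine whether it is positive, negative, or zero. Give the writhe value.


Step 1: Count positive crossings (+1).
Positive crossings: 6
Step 2: Count negative crossings (-1).
Negative crossings: 3
Step 3: Writhe = (positive) - (negative)
w = 6 - 3 = 3
Step 4: |w| = 3, and w is positive

3


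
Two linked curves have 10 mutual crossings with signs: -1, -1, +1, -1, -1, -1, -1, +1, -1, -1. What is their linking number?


Step 1: Count positive crossings: 2
Step 2: Count negative crossings: 8
Step 3: Sum of signs = 2 - 8 = -6
Step 4: Linking number = sum/2 = -6/2 = -3

-3


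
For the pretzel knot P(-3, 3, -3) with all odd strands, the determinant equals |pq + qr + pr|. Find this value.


Step 1: Compute pq + qr + pr.
pq = (-3)*3 = -9
qr = 3*(-3) = -9
pr = (-3)*(-3) = 9
pq + qr + pr = -9 + (-9) + 9 = -9
Step 2: Take absolute value.
det(P(-3,3,-3)) = |-9| = 9

9


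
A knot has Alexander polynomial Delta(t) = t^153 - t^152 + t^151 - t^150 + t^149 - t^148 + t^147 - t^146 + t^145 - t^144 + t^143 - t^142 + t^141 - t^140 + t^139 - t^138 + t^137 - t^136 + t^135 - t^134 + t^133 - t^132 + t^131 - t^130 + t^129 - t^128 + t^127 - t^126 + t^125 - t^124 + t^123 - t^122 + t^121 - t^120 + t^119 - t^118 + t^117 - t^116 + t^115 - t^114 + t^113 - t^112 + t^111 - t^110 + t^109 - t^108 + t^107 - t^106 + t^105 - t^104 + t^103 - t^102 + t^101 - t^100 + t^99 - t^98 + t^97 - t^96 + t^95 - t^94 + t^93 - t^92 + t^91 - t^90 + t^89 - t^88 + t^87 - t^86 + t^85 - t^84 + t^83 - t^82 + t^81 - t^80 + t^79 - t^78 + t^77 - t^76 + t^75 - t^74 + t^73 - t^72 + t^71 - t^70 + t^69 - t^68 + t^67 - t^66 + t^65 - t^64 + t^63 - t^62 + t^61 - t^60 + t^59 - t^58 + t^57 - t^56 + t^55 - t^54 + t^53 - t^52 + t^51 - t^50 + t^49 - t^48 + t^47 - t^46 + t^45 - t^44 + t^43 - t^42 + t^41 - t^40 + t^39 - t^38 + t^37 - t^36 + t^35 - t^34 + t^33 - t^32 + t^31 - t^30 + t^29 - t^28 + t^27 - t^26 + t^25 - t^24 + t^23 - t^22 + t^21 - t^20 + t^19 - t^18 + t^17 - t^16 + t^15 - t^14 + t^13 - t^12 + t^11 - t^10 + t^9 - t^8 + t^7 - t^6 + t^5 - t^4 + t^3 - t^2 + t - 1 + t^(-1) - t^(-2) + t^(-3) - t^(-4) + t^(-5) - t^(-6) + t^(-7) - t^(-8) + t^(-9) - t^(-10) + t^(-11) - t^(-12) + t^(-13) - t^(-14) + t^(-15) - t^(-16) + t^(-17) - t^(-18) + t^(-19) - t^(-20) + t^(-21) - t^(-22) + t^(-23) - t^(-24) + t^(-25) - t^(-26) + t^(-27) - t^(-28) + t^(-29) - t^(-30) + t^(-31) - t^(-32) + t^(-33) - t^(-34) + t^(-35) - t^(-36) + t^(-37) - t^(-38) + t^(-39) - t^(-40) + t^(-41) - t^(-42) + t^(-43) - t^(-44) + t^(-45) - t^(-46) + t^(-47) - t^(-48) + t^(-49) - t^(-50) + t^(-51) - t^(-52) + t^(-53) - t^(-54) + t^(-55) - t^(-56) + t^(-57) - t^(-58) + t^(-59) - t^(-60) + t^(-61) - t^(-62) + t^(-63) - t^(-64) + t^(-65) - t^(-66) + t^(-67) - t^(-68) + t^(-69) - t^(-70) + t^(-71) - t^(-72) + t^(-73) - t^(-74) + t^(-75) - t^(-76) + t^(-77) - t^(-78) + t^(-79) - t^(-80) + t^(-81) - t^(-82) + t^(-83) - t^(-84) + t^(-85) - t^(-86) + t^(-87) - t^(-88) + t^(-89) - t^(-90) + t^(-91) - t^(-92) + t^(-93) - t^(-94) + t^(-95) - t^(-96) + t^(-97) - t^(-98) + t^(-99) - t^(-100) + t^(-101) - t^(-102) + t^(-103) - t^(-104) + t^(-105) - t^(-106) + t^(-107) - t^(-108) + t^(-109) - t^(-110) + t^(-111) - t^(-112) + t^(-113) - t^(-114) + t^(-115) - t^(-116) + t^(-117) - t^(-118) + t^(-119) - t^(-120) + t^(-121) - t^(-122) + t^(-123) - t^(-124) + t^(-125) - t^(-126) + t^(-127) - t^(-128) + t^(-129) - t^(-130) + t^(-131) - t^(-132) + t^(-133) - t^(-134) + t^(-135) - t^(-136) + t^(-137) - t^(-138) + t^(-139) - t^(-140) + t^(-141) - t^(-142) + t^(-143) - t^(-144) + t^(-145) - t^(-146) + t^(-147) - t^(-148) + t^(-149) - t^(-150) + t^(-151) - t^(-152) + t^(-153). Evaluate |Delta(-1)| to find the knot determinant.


Step 1: The polynomial has 307 terms with alternating signs, exponents from 153 down to -153.
Step 2: Substitute t = -1. The i-th term has coefficient (-1)^i and exponent (m-i),
  so its value is (-1)^i * (-1)^(m-i) = (-1)^m = -1 for every i.
Step 3: All 307 terms equal -1, so Delta(-1) = 307 * (-1) = -307
Step 4: |Delta(-1)| = 307

307


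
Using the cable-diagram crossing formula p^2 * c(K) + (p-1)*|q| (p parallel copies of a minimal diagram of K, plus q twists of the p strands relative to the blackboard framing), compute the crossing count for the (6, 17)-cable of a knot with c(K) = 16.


Step 1: Each of the c(K) crossings of the companion diagram becomes p*p = p^2 crossings among the p parallel strands, and each of the |q| twists s_1 s_2 ... s_(p-1) adds (p-1) crossings.
  Crossings = p^2 * c(K) + (p-1)*|q|
Step 2: = 6^2 * 16 + (6-1)*17
Step 3: = 36*16 + 5*17
Step 4: = 576 + 85 = 661

661


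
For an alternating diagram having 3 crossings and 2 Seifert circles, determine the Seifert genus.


For alternating knots, g = (c - s + 1)/2.
= (3 - 2 + 1)/2
= 2/2 = 1

1


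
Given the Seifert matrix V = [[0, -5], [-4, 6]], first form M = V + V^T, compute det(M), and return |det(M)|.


Step 1: Form V + V^T where V = [[0, -5], [-4, 6]]
  V^T = [[0, -4], [-5, 6]]
  V + V^T = [[0, -9], [-9, 12]]
Step 2: det(V + V^T) = 0*12 - (-9)*(-9)
  = 0 - 81 = -81
Step 3: Knot determinant = |det(V + V^T)| = |-81| = 81

81


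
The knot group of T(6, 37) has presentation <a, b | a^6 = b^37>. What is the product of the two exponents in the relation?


The relation is a^6 = b^37.
Product of exponents = 6 * 37
= 222

222


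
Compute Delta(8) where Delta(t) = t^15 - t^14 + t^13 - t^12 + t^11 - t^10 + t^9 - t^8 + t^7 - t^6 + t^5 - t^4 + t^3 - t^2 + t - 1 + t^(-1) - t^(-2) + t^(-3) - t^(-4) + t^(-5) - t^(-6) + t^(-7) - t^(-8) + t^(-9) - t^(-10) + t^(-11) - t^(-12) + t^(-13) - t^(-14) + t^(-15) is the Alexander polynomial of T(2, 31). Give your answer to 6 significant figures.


Substituting t = 8 into Delta(t) = t^15 - t^14 + t^13 - t^12 + t^11 - t^10 + t^9 - t^8 + t^7 - t^6 + t^5 - t^4 + t^3 - t^2 + t - 1 + t^(-1) - t^(-2) + t^(-3) - t^(-4) + t^(-5) - t^(-6) + t^(-7) - t^(-8) + t^(-9) - t^(-10) + t^(-11) - t^(-12) + t^(-13) - t^(-14) + t^(-15):
Term values: (35184372088832) + (-4398046511104) + (549755813888) + (-68719476736) + (8589934592) + (-1073741824) + (134217728) + (-16777216) + (2097152) + (-262144) + (32768) + (-4096) + (512) + (-64) + (8) + (-1) + (0.125) + (-0.015625) + (0.00195312) + (-0.000244141) + (3.05176e-05) + (-3.8147e-06) + (4.76837e-07) + (-5.96046e-08) + (7.45058e-09) + (-9.31323e-10) + (1.16415e-10) + (-1.45519e-11) + (1.81899e-12) + (-2.27374e-13) + (2.84217e-14)
Sum = 3.127499741e+13
Rounded to 6 significant figures: 3.1275e+13

3.1275e+13


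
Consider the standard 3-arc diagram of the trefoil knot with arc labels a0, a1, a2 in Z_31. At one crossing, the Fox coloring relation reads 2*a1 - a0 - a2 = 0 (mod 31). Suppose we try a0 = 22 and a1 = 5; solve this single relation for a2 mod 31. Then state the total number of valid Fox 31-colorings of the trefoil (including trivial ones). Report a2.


Step 1: Apply the given crossing relation 2*a1 - a0 - a2 = 0 (mod 31).
  a2 = 2*a1 - a0 mod 31
  a2 = 2*5 - 22 mod 31
  a2 = 10 - 22 mod 31
  a2 = -12 mod 31 = 19
Step 2: The trefoil has determinant 3.
  Number of Fox p-colorings (p prime) is p^2 if p = 3, else p.
  Since 31 does not divide 3, only trivial (constant) colorings exist.
  (So the trial a0 = 22, a1 = 5 with a0 != a1 does NOT extend to a valid coloring of the whole trefoil: the other two crossing relations require 3*(a1 - a0) = 0 (mod 31), which fails.)
  Total colorings = 31
Step 3: a2 = 19, total Fox 31-colorings = 31

19


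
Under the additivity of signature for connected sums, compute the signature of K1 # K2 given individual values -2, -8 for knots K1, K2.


The signature is additive under connected sum.
signature(K1 # K2) = (-2) + (-8)
= -10

-10


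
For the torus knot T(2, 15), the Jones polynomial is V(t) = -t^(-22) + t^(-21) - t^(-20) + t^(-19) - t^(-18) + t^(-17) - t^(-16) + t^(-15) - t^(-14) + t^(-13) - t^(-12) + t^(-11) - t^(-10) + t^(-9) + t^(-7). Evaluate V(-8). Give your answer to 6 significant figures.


Substituting t = -8 into V(t) = -t^(-22) + t^(-21) - t^(-20) + t^(-19) - t^(-18) + t^(-17) - t^(-16) + t^(-15) - t^(-14) + t^(-13) - t^(-12) + t^(-11) - t^(-10) + t^(-9) + t^(-7):
  (-)t^(-22) = -1.35525e-20
  (+)t^(-21) = -1.0842e-19
  (-)t^(-20) = -8.67362e-19
  (+)t^(-19) = -6.93889e-18
  (-)t^(-18) = -5.55112e-17
  (+)t^(-17) = -4.44089e-16
  (-)t^(-16) = -3.55271e-15
  (+)t^(-15) = -2.84217e-14
  (-)t^(-14) = -2.27374e-13
  (+)t^(-13) = -1.81899e-12
  (-)t^(-12) = -1.45519e-11
  (+)t^(-11) = -1.16415e-10
  (-)t^(-10) = -9.31323e-10
  (+)t^(-9) = -7.45058e-09
  (+)t^(-7) = -4.76837e-07
Sum = (-1.35525e-20) + (-1.0842e-19) + (-8.67362e-19) + (-6.93889e-18) + (-5.55112e-17) + (-4.44089e-16) + (-3.55271e-15) + (-2.84217e-14) + (-2.27374e-13) + (-1.81899e-12) + (-1.45519e-11) + (-1.16415e-10) + (-9.31323e-10) + (-7.45058e-09) + (-4.76837e-07)
= -4.853521075e-07
Rounded to 6 significant figures: -4.85352e-07

-4.85352e-07


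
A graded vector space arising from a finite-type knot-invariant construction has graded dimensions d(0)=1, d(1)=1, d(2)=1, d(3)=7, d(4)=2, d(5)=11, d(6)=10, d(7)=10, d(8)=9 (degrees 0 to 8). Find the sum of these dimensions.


Total dimension = d(0) + d(1) + ... + d(8)
= 1 + 1 + 1 + 7 + 2 + 11 + 10 + 10 + 9
= 52

52


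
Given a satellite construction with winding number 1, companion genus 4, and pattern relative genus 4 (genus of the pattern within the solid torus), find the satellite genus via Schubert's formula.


Schubert: g(satellite) = g_rel(pattern) + |winding| * g(companion),
where g_rel(pattern) is the genus of the pattern relative to the solid torus.
= 4 + 1 * 4
= 4 + 4 = 8

8


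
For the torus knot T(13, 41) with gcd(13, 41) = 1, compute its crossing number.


For a torus knot T(p, q) with gcd(p,q)=1,
the crossing number is min(p*(q-1), q*(p-1)).
p*(q-1) = 13*40 = 520
q*(p-1) = 41*12 = 492
min(520, 492) = 492

492


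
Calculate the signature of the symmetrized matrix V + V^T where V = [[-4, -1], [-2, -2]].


Step 1: V + V^T = [[-8, -3], [-3, -4]]
Step 2: trace = -12, det = 23
Step 3: Discriminant = (-12)^2 - 4*23 = 52
Step 4: Eigenvalues: -2.39445, -9.60555
Step 5: Signature = (# positive eigenvalues) - (# negative eigenvalues) = -2

-2


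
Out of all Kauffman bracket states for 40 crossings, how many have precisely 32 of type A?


We choose which 32 of 40 crossings get A-smoothings.
C(40, 32) = 40! / (32! * 8!)
= 76904685

76904685


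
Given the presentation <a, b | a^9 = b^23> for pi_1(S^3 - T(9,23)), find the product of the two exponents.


The relation is a^9 = b^23.
Product of exponents = 9 * 23
= 207

207


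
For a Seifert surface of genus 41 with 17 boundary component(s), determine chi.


chi = 2 - 2g - b
= 2 - 2*41 - 17
= 2 - 82 - 17 = -97

-97


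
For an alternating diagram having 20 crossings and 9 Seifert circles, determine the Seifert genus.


For alternating knots, g = (c - s + 1)/2.
= (20 - 9 + 1)/2
= 12/2 = 6

6


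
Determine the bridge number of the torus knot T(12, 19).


The bridge number of T(p,q) is min(p,q).
min(12, 19) = 12

12


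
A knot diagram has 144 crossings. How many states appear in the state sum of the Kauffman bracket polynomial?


Each crossing contributes 2 choices (A-smoothing or B-smoothing).
Total states = 2^144 = 22300745198530623141535718272648361505980416

22300745198530623141535718272648361505980416


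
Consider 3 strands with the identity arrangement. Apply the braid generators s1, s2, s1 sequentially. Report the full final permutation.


Starting with identity [1, 2, 3].
Apply generators in sequence:
  After s1: [2, 1, 3]
  After s2: [2, 3, 1]
  After s1: [3, 2, 1]
Final permutation: [3, 2, 1]

[3, 2, 1]


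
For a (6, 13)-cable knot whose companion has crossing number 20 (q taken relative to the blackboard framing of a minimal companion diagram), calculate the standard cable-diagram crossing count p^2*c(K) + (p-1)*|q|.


Step 1: Each of the c(K) crossings of the companion diagram becomes p*p = p^2 crossings among the p parallel strands, and each of the |q| twists s_1 s_2 ... s_(p-1) adds (p-1) crossings.
  Crossings = p^2 * c(K) + (p-1)*|q|
Step 2: = 6^2 * 20 + (6-1)*13
Step 3: = 36*20 + 5*13
Step 4: = 720 + 65 = 785

785


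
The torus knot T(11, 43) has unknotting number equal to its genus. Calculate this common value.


For a torus knot T(p,q), both the unknotting number and genus equal (p-1)(q-1)/2.
= (11-1)(43-1)/2
= 10*42/2
= 420/2 = 210

210


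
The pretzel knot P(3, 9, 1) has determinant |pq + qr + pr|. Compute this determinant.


Step 1: Compute pq + qr + pr.
pq = 3*9 = 27
qr = 9*1 = 9
pr = 3*1 = 3
pq + qr + pr = 27 + 9 + 3 = 39
Step 2: Take absolute value.
det(P(3,9,1)) = |39| = 39

39


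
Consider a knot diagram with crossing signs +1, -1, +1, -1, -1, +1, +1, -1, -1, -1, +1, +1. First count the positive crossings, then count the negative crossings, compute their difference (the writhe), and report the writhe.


Step 1: Count positive crossings (+1).
Positive crossings: 6
Step 2: Count negative crossings (-1).
Negative crossings: 6
Step 3: Writhe = (positive) - (negative)
w = 6 - 6 = 0
Step 4: |w| = 0, and w is zero

0


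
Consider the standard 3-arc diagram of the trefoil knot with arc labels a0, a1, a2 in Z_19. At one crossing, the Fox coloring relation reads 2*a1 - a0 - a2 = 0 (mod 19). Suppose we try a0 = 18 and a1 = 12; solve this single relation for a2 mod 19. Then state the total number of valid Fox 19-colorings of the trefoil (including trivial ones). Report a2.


Step 1: Apply the given crossing relation 2*a1 - a0 - a2 = 0 (mod 19).
  a2 = 2*a1 - a0 mod 19
  a2 = 2*12 - 18 mod 19
  a2 = 24 - 18 mod 19
  a2 = 6 mod 19 = 6
Step 2: The trefoil has determinant 3.
  Number of Fox p-colorings (p prime) is p^2 if p = 3, else p.
  Since 19 does not divide 3, only trivial (constant) colorings exist.
  (So the trial a0 = 18, a1 = 12 with a0 != a1 does NOT extend to a valid coloring of the whole trefoil: the other two crossing relations require 3*(a1 - a0) = 0 (mod 19), which fails.)
  Total colorings = 19
Step 3: a2 = 6, total Fox 19-colorings = 19

6


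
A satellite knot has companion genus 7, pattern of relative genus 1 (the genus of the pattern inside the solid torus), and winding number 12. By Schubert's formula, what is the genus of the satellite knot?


Schubert: g(satellite) = g_rel(pattern) + |winding| * g(companion),
where g_rel(pattern) is the genus of the pattern relative to the solid torus.
= 1 + 12 * 7
= 1 + 84 = 85

85


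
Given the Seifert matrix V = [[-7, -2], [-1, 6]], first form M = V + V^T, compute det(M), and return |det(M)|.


Step 1: Form V + V^T where V = [[-7, -2], [-1, 6]]
  V^T = [[-7, -1], [-2, 6]]
  V + V^T = [[-14, -3], [-3, 12]]
Step 2: det(V + V^T) = (-14)*12 - (-3)*(-3)
  = -168 - 9 = -177
Step 3: Knot determinant = |det(V + V^T)| = |-177| = 177

177


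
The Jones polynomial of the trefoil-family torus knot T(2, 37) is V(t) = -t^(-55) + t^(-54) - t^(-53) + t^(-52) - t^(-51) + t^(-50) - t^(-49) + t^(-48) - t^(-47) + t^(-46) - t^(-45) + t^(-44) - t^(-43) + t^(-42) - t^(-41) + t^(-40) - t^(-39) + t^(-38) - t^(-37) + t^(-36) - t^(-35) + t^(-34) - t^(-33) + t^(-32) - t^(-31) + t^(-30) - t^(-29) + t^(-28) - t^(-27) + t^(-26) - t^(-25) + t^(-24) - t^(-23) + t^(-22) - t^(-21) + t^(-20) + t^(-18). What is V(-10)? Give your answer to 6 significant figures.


Substituting t = -10 into V(t) = -t^(-55) + t^(-54) - t^(-53) + t^(-52) - t^(-51) + t^(-50) - t^(-49) + t^(-48) - t^(-47) + t^(-46) - t^(-45) + t^(-44) - t^(-43) + t^(-42) - t^(-41) + t^(-40) - t^(-39) + t^(-38) - t^(-37) + t^(-36) - t^(-35) + t^(-34) - t^(-33) + t^(-32) - t^(-31) + t^(-30) - t^(-29) + t^(-28) - t^(-27) + t^(-26) - t^(-25) + t^(-24) - t^(-23) + t^(-22) - t^(-21) + t^(-20) + t^(-18):
  (-)t^(-55) = 1e-55
  (+)t^(-54) = 1e-54
  (-)t^(-53) = 1e-53
  (+)t^(-52) = 1e-52
  (-)t^(-51) = 1e-51
  (+)t^(-50) = 1e-50
  (-)t^(-49) = 1e-49
  (+)t^(-48) = 1e-48
  (-)t^(-47) = 1e-47
  (+)t^(-46) = 1e-46
  (-)t^(-45) = 1e-45
  (+)t^(-44) = 1e-44
  (-)t^(-43) = 1e-43
  (+)t^(-42) = 1e-42
  (-)t^(-41) = 1e-41
  (+)t^(-40) = 1e-40
  (-)t^(-39) = 1e-39
  (+)t^(-38) = 1e-38
  (-)t^(-37) = 1e-37
  (+)t^(-36) = 1e-36
  (-)t^(-35) = 1e-35
  (+)t^(-34) = 1e-34
  (-)t^(-33) = 1e-33
  (+)t^(-32) = 1e-32
  (-)t^(-31) = 1e-31
  (+)t^(-30) = 1e-30
  (-)t^(-29) = 1e-29
  (+)t^(-28) = 1e-28
  (-)t^(-27) = 1e-27
  (+)t^(-26) = 1e-26
  (-)t^(-25) = 1e-25
  (+)t^(-24) = 1e-24
  (-)t^(-23) = 1e-23
  (+)t^(-22) = 1e-22
  (-)t^(-21) = 1e-21
  (+)t^(-20) = 1e-20
  (+)t^(-18) = 1e-18
Sum = (1e-55) + (1e-54) + (1e-53) + (1e-52) + (1e-51) + (1e-50) + (1e-49) + (1e-48) + (1e-47) + (1e-46) + (1e-45) + (1e-44) + (1e-43) + (1e-42) + (1e-41) + (1e-40) + (1e-39) + (1e-38) + (1e-37) + (1e-36) + (1e-35) + (1e-34) + (1e-33) + (1e-32) + (1e-31) + (1e-30) + (1e-29) + (1e-28) + (1e-27) + (1e-26) + (1e-25) + (1e-24) + (1e-23) + (1e-22) + (1e-21) + (1e-20) + (1e-18)
= 1.011111111e-18
Rounded to 6 significant figures: 1.01111e-18

1.01111e-18


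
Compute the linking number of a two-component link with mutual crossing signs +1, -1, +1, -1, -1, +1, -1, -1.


Step 1: Count positive crossings: 3
Step 2: Count negative crossings: 5
Step 3: Sum of signs = 3 - 5 = -2
Step 4: Linking number = sum/2 = -2/2 = -1

-1


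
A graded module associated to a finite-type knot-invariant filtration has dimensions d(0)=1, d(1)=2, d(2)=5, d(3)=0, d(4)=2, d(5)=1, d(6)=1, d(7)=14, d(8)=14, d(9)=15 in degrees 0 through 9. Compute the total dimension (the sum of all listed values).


Total dimension = d(0) + d(1) + ... + d(9)
= 1 + 2 + 5 + 0 + 2 + 1 + 1 + 14 + 14 + 15
= 55

55


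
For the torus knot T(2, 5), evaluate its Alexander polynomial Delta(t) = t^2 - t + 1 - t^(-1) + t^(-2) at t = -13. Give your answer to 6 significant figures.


Substituting t = -13 into Delta(t) = t^2 - t + 1 - t^(-1) + t^(-2):
Term values: (169) + (13) + (1) + (0.0769231) + (0.00591716)
Sum = 183.0828402
Rounded to 6 significant figures: 183.083

183.083


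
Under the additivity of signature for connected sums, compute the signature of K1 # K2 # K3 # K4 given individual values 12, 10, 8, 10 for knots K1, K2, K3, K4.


The signature is additive under connected sum.
signature(K1 # K2 # K3 # K4) = (12) + (10) + (8) + (10)
= 40

40


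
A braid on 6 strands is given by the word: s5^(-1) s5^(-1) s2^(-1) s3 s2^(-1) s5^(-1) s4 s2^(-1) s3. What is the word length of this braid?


The word length counts the number of generators (including inverses).
Listing each generator: s5^(-1), s5^(-1), s2^(-1), s3, s2^(-1), s5^(-1), s4, s2^(-1), s3
There are 9 generators in this braid word.

9


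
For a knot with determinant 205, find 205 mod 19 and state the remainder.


Step 1: A knot is p-colorable if and only if p divides its determinant.
Step 2: Compute 205 mod 19.
205 = 10 * 19 + 15
Step 3: 205 mod 19 = 15
Step 4: The knot is 19-colorable: no

15


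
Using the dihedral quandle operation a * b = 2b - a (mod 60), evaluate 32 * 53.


32 * 53 = 2*53 - 32 mod 60
= 106 - 32 mod 60
= 74 mod 60 = 14

14


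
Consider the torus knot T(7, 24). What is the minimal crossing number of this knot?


For a torus knot T(p, q) with gcd(p,q)=1,
the crossing number is min(p*(q-1), q*(p-1)).
p*(q-1) = 7*23 = 161
q*(p-1) = 24*6 = 144
min(161, 144) = 144

144


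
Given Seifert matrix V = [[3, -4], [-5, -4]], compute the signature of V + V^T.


Step 1: V + V^T = [[6, -9], [-9, -8]]
Step 2: trace = -2, det = -129
Step 3: Discriminant = (-2)^2 - 4*(-129) = 520
Step 4: Eigenvalues: 10.4018, -12.4018
Step 5: Signature = (# positive eigenvalues) - (# negative eigenvalues) = 0

0


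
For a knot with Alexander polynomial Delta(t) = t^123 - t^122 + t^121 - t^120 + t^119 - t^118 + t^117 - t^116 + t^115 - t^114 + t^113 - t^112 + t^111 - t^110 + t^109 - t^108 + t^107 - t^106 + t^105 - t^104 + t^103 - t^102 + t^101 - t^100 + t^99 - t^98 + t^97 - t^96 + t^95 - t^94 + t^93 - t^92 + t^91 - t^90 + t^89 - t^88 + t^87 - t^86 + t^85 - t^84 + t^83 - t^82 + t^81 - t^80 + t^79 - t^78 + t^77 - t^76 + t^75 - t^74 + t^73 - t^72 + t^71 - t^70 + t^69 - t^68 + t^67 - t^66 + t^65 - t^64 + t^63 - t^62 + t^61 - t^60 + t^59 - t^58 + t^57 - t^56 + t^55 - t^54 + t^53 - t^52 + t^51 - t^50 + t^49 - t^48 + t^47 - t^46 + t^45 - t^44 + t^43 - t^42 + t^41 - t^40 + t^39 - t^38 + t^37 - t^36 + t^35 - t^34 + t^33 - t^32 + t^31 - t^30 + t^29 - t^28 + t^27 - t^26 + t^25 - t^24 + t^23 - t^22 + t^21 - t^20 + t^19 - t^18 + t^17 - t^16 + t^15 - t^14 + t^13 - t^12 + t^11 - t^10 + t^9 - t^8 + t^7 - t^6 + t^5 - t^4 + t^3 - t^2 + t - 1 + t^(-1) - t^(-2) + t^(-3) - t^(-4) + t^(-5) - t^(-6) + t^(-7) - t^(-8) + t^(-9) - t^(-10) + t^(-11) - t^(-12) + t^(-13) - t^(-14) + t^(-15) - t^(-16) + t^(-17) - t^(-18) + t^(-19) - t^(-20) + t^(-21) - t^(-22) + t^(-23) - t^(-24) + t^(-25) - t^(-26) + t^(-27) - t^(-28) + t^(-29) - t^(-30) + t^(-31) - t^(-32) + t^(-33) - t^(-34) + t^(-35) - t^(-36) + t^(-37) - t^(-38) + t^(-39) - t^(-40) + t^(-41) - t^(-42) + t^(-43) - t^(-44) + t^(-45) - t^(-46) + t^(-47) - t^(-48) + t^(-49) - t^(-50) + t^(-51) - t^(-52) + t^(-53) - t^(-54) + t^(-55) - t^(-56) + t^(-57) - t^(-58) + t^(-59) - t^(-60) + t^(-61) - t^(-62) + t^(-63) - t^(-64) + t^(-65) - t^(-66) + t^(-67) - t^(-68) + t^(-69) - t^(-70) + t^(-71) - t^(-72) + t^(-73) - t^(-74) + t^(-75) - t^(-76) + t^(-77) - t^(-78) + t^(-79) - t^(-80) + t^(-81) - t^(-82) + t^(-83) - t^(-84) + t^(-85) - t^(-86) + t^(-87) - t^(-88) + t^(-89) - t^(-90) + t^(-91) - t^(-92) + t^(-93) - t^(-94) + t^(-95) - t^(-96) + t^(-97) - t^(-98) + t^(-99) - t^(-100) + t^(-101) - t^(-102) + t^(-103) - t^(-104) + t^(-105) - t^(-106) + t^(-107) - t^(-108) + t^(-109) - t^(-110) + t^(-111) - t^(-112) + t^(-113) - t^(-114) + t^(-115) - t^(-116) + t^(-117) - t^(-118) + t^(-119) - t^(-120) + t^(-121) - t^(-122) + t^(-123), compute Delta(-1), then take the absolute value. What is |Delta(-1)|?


Step 1: The polynomial has 247 terms with alternating signs, exponents from 123 down to -123.
Step 2: Substitute t = -1. The i-th term has coefficient (-1)^i and exponent (m-i),
  so its value is (-1)^i * (-1)^(m-i) = (-1)^m = -1 for every i.
Step 3: All 247 terms equal -1, so Delta(-1) = 247 * (-1) = -247
Step 4: |Delta(-1)| = 247

247
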